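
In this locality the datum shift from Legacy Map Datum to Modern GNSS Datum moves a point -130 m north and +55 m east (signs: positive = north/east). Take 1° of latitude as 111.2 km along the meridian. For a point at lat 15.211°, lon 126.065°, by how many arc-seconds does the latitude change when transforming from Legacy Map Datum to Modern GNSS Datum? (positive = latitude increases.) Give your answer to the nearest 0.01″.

1° of latitude = 111.2 km, so Δφ = -130.0 / 111200 = -0.0011691° = -4.209″.

Δφ = -4.21″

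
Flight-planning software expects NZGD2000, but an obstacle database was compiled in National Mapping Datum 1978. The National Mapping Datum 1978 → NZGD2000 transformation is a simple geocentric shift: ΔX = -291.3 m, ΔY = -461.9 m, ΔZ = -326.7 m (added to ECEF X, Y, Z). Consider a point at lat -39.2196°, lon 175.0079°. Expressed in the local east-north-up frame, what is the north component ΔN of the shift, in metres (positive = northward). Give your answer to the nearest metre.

At φ = -39.2196°, λ = 175.0079°: sin φ = -0.632294, cos φ = 0.774728, sin λ = 0.087018, cos λ = -0.996207.
ΔN = −sin φ cos λ·ΔX − sin φ sin λ·ΔY + cos φ·ΔZ = −(-0.632294)(-0.996207)(-291.3) − (-0.632294)(0.087018)(-461.9) + (0.774728)(-326.7) = -95.03 m.

ΔN = -95 m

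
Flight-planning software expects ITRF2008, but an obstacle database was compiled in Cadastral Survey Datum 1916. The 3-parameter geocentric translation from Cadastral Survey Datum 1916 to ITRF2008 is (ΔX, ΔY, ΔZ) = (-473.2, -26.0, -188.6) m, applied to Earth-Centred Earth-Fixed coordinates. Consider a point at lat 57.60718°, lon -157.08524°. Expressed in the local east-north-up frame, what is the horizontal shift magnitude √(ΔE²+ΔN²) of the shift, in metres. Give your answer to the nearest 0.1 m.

The local east axis at (φ, λ) is (−sin λ, cos λ, 0), so ΔE = −sin(-157.08524°)·(-473.2) + cos(-157.08524°)·(-26.0) = -160.30 m.
The local north axis is (−sin φ cos λ, −sin φ sin λ, cos φ), giving ΔN = -368.036 − 8.548 − 101.037 = -477.62 m.
Horizontal magnitude = √(ΔE² + ΔN²) = √((-160.30)² + (-477.62)²) = 503.80 m.

503.8 m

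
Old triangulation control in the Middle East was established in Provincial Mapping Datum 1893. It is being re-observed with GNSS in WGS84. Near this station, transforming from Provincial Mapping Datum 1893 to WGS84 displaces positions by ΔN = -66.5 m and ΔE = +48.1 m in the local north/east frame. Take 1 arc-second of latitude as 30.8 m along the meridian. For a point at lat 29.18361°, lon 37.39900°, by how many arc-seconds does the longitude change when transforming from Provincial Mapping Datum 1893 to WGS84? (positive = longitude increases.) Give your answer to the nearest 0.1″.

Δλ = 1.8″

At latitude 29.18361°, cos φ = 0.873062.
1″ of longitude at this latitude = 30.80 × cos φ = 26.8903 m, so Δλ = 48.1 / 26.8903 = 1.789″.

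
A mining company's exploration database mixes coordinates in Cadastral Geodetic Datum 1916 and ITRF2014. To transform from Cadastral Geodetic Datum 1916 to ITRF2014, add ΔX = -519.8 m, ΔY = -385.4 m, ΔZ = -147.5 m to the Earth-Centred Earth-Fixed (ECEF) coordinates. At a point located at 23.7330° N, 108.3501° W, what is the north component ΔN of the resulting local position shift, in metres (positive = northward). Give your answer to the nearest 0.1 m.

The local north axis is (−sin φ cos λ, −sin φ sin λ, cos φ), giving ΔN = -65.863 − 147.226 − 135.026 = -348.12 m.

ΔN = -348.1 m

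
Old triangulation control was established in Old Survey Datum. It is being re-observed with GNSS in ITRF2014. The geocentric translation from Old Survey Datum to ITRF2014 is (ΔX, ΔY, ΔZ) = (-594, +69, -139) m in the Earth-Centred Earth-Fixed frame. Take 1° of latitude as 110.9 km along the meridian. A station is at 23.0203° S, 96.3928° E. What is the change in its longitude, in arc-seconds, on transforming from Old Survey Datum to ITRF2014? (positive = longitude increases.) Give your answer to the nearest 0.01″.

Δλ = 20.55″

sin φ = -0.391057, cos φ = 0.920366, sin λ = 0.993782, cos λ = -0.111344.
East component: ΔE = −sin λ·ΔX + cos λ·ΔY = −(0.993782)(-594) + (-0.111344)(69) = 582.62 m.
1° of latitude spans 110900 m; at latitude φ, 1° of longitude spans that × cos φ = 102068.6 m, so Δλ = 582.62 / 102068.6 × 3600 = 20.549″.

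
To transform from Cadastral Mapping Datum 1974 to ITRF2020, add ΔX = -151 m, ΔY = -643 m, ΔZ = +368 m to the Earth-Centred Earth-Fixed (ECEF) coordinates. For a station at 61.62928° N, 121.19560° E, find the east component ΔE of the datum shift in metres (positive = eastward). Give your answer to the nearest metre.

The local east axis at (φ, λ) is (−sin λ, cos λ, 0), so ΔE = −sin(121.19560°)·(-151) + cos(121.19560°)·(-643) = 462.22 m.

ΔE = 462 m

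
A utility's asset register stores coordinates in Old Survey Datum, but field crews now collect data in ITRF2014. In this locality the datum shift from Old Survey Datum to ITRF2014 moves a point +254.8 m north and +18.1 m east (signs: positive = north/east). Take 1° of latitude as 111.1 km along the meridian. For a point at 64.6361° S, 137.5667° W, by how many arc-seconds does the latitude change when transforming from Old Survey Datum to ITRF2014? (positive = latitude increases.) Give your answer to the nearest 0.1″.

1° of latitude = 111.1 km, so Δφ = 254.8 / 111100 = 0.0022934° = 8.256″.

Δφ = 8.3″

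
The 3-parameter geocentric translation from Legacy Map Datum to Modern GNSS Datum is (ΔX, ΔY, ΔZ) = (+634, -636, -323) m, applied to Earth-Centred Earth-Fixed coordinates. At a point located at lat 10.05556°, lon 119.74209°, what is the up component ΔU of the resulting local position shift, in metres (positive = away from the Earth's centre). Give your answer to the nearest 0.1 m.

At φ = 10.05556°, λ = 119.74209°: sin φ = 0.174603, cos φ = 0.984639, sin λ = 0.868267, cos λ = -0.496097.
ΔU = cos φ cos λ·ΔX + cos φ sin λ·ΔY + sin φ·ΔZ = (0.984639)(-0.496097)(634) + (0.984639)(0.868267)(-636) + (0.174603)(-323) = -909.83 m.

ΔU = -909.8 m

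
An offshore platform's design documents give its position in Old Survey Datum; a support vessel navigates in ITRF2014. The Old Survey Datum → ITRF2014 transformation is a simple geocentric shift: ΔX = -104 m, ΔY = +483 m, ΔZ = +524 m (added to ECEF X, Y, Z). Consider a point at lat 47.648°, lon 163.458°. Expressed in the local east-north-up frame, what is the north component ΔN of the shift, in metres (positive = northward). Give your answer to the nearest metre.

At φ = 47.648°, λ = 163.458°: sin φ = 0.739020, cos φ = 0.673684, sin λ = 0.284718, cos λ = -0.958611.
ΔN = −sin φ cos λ·ΔX − sin φ sin λ·ΔY + cos φ·ΔZ = −(0.739020)(-0.958611)(-104) − (0.739020)(0.284718)(483) + (0.673684)(524) = 177.70 m.

ΔN = 178 m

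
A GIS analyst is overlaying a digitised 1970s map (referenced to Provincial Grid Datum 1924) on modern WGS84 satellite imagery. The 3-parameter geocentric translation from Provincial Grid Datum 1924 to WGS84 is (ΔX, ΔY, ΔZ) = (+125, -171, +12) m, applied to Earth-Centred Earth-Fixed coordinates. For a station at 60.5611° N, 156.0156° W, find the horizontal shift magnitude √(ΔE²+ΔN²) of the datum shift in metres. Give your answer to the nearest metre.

212 m

At φ = 60.5611°, λ = -156.0156°: sin φ = 0.870880, cos φ = 0.491495, sin λ = -0.406488, cos λ = -0.913656.
ΔE = −sin λ·ΔX + cos λ·ΔY = −(-0.406488)·(125) + (-0.913656)·(-171) = 207.05 m.
ΔN = −sin φ cos λ·ΔX − sin φ sin λ·ΔY + cos φ·ΔZ = −(0.870880)(-0.913656)(125) − (0.870880)(-0.406488)(-171) + (0.491495)(12) = 44.82 m.
Horizontal magnitude = √(ΔE² + ΔN²) = √(207.05² + 44.82²) = 211.84 m.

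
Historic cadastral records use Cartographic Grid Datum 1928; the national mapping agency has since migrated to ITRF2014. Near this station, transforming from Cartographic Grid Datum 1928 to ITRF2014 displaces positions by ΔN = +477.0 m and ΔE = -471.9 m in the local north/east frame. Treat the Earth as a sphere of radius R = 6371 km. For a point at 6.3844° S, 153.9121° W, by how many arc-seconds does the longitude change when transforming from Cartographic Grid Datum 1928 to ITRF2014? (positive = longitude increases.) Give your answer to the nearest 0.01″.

Δλ = -15.37″

At latitude -6.3844°, cos φ = 0.993798.
One radian of longitude at latitude φ spans R cos φ, so Δλ = ΔE / (R cos φ) = -471.9 / (6371000 × 0.993798) = -7.4532e-05 rad = -15.373″.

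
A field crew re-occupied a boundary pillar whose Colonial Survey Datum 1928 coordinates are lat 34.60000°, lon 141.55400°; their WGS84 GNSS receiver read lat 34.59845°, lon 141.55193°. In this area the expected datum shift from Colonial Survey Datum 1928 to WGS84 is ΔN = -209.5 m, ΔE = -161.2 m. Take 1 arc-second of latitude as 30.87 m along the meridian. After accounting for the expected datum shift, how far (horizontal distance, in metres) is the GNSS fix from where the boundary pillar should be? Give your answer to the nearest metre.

Observed coordinate differences: Δφ = -0.00155°, Δλ = -0.00207°.
Converting to metres (1° lat = 111132 m, cos φ = 0.823136): observed ΔN = -172.3 m, observed ΔE = -189.4 m.
Subtracting the expected shift leaves a residual of -172.3 − (-209.5) = 37.2 m north and -189.4 − (-161.2) = -28.2 m east.
Residual distance = √(37.2² + (-28.2)²) = 46.7 m.

47 m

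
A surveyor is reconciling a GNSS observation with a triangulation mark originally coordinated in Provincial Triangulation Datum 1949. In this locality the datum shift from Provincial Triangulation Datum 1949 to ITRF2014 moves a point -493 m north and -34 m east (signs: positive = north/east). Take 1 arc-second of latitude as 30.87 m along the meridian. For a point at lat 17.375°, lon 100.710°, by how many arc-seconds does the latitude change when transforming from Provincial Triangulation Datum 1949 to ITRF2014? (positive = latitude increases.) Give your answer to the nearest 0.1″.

1″ of latitude = 30.87 m, so Δφ = -493.0 / 30.87 = -15.970″.

Δφ = -16.0″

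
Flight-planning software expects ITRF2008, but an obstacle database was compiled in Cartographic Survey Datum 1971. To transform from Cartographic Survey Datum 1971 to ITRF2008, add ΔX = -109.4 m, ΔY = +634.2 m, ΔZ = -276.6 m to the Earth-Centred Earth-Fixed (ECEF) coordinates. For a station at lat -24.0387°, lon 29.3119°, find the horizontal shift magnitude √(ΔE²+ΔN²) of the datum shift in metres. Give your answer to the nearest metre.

At φ = -24.0387°, λ = 29.3119°: sin φ = -0.407354, cos φ = 0.913271, sin λ = 0.489564, cos λ = 0.871968.
ΔE = −sin λ·ΔX + cos λ·ΔY = −(0.489564)·(-109.4) + (0.871968)·(634.2) = 606.56 m.
ΔN = −sin φ cos λ·ΔX − sin φ sin λ·ΔY + cos φ·ΔZ = −(-0.407354)(0.871968)(-109.4) − (-0.407354)(0.489564)(634.2) + (0.913271)(-276.6) = -164.99 m.
Horizontal magnitude = √(ΔE² + ΔN²) = √(606.56² + (-164.99)²) = 628.60 m.

629 m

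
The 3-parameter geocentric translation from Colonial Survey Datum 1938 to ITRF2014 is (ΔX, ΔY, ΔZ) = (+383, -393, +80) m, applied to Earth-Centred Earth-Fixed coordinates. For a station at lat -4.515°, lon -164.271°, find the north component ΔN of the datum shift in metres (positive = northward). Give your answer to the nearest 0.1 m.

ΔN = 59.1 m

The local north axis is (−sin φ cos λ, −sin φ sin λ, cos φ), giving ΔN = -29.021 + 8.387 + 79.752 = 59.12 m.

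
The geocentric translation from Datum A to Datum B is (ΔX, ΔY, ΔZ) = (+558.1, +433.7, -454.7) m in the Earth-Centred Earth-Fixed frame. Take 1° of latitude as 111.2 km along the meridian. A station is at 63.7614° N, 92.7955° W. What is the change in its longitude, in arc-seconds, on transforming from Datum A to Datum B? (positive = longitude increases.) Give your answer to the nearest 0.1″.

sin φ = 0.896961, cos φ = 0.442110, sin λ = -0.998810, cos λ = -0.048771.
East component: ΔE = −sin λ·ΔX + cos λ·ΔY = −(-0.998810)(558.1) + (-0.048771)(433.7) = 536.28 m.
1° of latitude spans 111200 m; at latitude φ, 1° of longitude spans that × cos φ = 49162.7 m, so Δλ = 536.28 / 49162.7 × 3600 = 39.270″.

Δλ = 39.3″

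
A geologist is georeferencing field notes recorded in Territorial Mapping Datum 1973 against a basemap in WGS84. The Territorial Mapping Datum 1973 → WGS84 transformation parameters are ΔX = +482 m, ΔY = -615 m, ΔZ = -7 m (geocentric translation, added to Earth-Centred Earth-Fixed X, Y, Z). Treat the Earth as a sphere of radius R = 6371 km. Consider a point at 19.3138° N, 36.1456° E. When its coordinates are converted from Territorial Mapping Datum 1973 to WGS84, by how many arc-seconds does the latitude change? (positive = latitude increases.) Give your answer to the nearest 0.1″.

sin φ = 0.330742, cos φ = 0.943721, sin λ = 0.589839, cos λ = 0.807521.
North component: ΔN = −sin φ cos λ·ΔX − sin φ sin λ·ΔY + cos φ·ΔZ = −(0.330742)(0.807521)(482) − (0.330742)(0.589839)(-615) + (0.943721)(-7) = -15.36 m.
1° of latitude spans πR/180 = 111195 m, so Δφ = -15.36 / 111195 × 3600 = -0.497″.

Δφ = -0.5″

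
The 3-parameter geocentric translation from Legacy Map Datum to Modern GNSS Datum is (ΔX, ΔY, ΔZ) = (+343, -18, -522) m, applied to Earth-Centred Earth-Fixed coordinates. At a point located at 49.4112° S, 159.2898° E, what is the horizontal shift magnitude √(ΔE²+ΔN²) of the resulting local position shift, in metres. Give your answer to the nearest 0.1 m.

At φ = -49.4112°, λ = 159.2898°: sin φ = -0.759399, cos φ = 0.650626, sin λ = 0.353641, cos λ = -0.935381.
ΔE = −sin λ·ΔX + cos λ·ΔY = −(0.353641)·(343) + (-0.935381)·(-18) = -104.46 m.
ΔN = −sin φ cos λ·ΔX − sin φ sin λ·ΔY + cos φ·ΔZ = −(-0.759399)(-0.935381)(343) − (-0.759399)(0.353641)(-18) + (0.650626)(-522) = -588.10 m.
Horizontal magnitude = √(ΔE² + ΔN²) = √((-104.46)² + (-588.10)²) = 597.31 m.

597.3 m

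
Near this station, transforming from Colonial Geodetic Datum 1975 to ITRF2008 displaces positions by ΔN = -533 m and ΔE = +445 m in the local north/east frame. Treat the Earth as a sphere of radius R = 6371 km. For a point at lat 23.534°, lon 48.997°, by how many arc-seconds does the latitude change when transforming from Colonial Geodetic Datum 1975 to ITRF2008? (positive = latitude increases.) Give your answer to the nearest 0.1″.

Δφ = -17.3″

On a sphere of radius R, 1 rad of latitude = R, so Δφ = ΔN / R = -533.0 / 6371000 = -8.3660e-05 rad = -17.256″.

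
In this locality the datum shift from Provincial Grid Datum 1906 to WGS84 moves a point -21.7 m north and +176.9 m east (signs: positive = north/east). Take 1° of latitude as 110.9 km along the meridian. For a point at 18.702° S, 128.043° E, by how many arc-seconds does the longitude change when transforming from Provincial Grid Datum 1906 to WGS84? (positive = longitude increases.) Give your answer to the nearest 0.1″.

At latitude -18.702°, cos φ = 0.947199.
1° of longitude at this latitude = 110.9 × cos φ = 105.04 km, so Δλ = 176.9 / 105044.4 = 0.0016841° = 6.063″.

Δλ = 6.1″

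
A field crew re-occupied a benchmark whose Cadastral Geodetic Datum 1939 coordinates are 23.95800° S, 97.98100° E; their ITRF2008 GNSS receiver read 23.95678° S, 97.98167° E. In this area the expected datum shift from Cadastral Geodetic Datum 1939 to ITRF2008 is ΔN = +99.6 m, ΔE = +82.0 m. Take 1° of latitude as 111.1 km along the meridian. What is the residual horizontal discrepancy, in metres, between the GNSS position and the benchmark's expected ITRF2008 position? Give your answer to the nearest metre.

39 m

Observed coordinate differences: Δφ = +0.00122°, Δλ = +0.00067°.
Converting to metres (1° lat = 111100 m, cos φ = 0.913843): observed ΔN = 135.5 m, observed ΔE = 68.0 m.
Subtracting the expected shift leaves a residual of 135.5 − (99.6) = 35.9 m north and 68.0 − (82.0) = -14.0 m east.
Residual distance = √(35.9² + (-14.0)²) = 38.6 m.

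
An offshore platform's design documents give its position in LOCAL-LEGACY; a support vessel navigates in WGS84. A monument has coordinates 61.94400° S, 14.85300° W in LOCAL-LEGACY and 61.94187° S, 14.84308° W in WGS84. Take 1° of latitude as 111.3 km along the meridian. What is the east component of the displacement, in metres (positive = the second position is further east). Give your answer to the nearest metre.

Δφ = -61.94187° − -61.94400° = +0.00213°; Δλ = -14.84308° − -14.85300° = +0.00992°.
ΔN = Δφ × 111300 = 237.1 m; ΔE = Δλ × 111300 × cos(-61.94400°) = +0.00992 × 111300 × 0.470334 = 519.3 m.

ΔE = 519 m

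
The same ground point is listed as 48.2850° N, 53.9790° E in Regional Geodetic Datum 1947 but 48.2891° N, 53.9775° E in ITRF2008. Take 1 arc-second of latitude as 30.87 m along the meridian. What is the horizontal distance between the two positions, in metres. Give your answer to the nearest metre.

469 m

Δφ = 48.2891° − 48.2850° = +0.0041°; Δλ = 53.9775° − 53.9790° = -0.0015°.
1° of latitude = 3600 × 30.87 = 111132 m.
ΔN = Δφ × 111132 = 455.6 m; ΔE = Δλ × 111132 × cos(48.2850°) = -0.0015 × 111132 × 0.665426 = -110.9 m.
Distance = √(ΔE² + ΔN²) = √((-110.9)² + 455.6²) = 468.9 m.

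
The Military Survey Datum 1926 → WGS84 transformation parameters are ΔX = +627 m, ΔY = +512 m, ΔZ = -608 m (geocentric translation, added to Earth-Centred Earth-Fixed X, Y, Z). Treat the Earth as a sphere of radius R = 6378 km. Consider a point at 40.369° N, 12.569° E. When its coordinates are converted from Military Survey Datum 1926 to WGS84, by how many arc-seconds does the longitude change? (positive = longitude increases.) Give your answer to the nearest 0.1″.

sin φ = 0.647708, cos φ = 0.761889, sin λ = 0.217615, cos λ = 0.976035.
East component: ΔE = −sin λ·ΔX + cos λ·ΔY = −(0.217615)(627) + (0.976035)(512) = 363.29 m.
1° of latitude spans πR/180 = 111317 m; at latitude φ, 1° of longitude spans that × cos φ = 84811.3 m, so Δλ = 363.29 / 84811.3 × 3600 = 15.420″.

Δλ = 15.4″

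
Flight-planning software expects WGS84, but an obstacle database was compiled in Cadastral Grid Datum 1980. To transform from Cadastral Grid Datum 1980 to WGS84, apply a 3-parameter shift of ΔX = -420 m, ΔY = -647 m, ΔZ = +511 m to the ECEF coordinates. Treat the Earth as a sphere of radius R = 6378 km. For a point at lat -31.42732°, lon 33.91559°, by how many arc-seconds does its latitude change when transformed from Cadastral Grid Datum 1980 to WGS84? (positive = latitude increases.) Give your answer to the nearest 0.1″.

Δφ = 2.1″

sin φ = -0.521417, cos φ = 0.853302, sin λ = 0.557971, cos λ = 0.829860.
North component: ΔN = −sin φ cos λ·ΔX − sin φ sin λ·ΔY + cos φ·ΔZ = −(-0.521417)(0.829860)(-420) − (-0.521417)(0.557971)(-647) + (0.853302)(511) = 66.07 m.
1° of latitude spans πR/180 = 111317 m, so Δφ = 66.07 / 111317 × 3600 = 2.137″.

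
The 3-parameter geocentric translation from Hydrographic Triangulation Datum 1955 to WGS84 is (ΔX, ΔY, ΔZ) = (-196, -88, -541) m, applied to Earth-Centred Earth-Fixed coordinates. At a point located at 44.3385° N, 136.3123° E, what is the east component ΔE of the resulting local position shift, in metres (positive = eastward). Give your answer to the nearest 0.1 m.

ΔE = 199.0 m

At φ = 44.3385°, λ = 136.3123°: sin φ = 0.698896, cos φ = 0.715223, sin λ = 0.690727, cos λ = -0.723115.
ΔE = −sin λ·ΔX + cos λ·ΔY = −(0.690727)·(-196) + (-0.723115)·(-88) = 199.02 m.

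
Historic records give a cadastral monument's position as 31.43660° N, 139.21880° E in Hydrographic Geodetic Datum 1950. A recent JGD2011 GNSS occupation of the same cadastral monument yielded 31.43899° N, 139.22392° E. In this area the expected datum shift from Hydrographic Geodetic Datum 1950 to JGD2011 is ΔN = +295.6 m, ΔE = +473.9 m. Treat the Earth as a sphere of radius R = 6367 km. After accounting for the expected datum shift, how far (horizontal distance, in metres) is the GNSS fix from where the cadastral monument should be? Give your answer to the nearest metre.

32 m

Observed coordinate differences: Δφ = +0.00239°, Δλ = +0.00512°.
Converting to metres (1° lat = 111125 m, cos φ = 0.853218): observed ΔN = 265.6 m, observed ΔE = 485.4 m.
Subtracting the expected shift leaves a residual of 265.6 − (295.6) = -30.0 m north and 485.4 − (473.9) = 11.5 m east.
Residual distance = √((-30.0)² + 11.5²) = 32.2 m.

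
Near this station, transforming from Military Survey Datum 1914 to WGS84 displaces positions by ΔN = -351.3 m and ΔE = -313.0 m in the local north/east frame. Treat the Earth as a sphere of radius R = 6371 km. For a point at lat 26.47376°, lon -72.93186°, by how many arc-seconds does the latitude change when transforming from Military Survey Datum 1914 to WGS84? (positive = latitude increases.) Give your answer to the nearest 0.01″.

On a sphere of radius R, 1 rad of latitude = R, so Δφ = ΔN / R = -351.3 / 6371000 = -5.5140e-05 rad = -11.374″.

Δφ = -11.37″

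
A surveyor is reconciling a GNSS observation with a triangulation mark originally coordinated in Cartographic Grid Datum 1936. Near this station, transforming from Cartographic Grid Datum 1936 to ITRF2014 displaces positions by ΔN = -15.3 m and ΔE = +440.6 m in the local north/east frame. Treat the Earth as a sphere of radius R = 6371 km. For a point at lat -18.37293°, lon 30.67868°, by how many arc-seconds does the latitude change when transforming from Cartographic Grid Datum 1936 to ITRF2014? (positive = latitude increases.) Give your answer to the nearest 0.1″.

On a sphere of radius R, 1 rad of latitude = R, so Δφ = ΔN / R = -15.3 / 6371000 = -2.4015e-06 rad = -0.495″.

Δφ = -0.5″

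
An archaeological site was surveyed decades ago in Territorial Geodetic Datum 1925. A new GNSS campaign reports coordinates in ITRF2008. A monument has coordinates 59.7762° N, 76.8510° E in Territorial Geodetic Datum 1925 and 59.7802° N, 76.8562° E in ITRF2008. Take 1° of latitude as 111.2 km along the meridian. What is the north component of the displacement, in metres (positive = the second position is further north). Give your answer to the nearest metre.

Δφ = 59.7802° − 59.7762° = +0.0040°; Δλ = 76.8562° − 76.8510° = +0.0052°.
ΔN = Δφ × 111200 = 444.8 m; ΔE = Δλ × 111200 × cos(59.7762°) = +0.0052 × 111200 × 0.503379 = 291.1 m.

ΔN = 445 m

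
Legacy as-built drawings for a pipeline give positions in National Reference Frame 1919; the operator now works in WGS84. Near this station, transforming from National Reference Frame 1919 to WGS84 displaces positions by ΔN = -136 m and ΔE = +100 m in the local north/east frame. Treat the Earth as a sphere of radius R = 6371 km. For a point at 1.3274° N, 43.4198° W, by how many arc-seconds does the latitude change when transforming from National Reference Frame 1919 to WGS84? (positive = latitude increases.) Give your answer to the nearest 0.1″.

On a sphere of radius R, 1 rad of latitude = R, so Δφ = ΔN / R = -136.0 / 6371000 = -2.1347e-05 rad = -4.403″.

Δφ = -4.4″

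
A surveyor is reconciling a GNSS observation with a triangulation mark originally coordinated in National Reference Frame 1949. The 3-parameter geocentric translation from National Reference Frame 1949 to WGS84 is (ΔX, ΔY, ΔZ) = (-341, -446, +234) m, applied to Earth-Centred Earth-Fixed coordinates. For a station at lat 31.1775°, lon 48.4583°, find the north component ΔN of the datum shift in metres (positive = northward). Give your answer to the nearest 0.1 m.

The local north axis is (−sin φ cos λ, −sin φ sin λ, cos φ), giving ΔN = 117.070 + 172.815 + 200.203 = 490.09 m.

ΔN = 490.1 m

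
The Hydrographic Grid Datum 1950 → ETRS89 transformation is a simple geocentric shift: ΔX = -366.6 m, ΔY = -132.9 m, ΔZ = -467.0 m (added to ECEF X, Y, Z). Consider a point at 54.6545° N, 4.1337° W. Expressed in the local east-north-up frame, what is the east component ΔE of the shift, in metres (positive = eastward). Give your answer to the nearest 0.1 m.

The local east axis at (φ, λ) is (−sin λ, cos λ, 0), so ΔE = −sin(-4.1337°)·(-366.6) + cos(-4.1337°)·(-132.9) = -158.98 m.

ΔE = -159.0 m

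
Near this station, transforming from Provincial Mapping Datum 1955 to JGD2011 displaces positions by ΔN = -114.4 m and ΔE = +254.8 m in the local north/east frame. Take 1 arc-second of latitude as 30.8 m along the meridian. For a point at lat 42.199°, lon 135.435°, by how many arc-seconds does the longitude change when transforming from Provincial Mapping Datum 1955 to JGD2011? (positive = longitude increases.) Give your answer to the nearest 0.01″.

At latitude 42.199°, cos φ = 0.740816.
1″ of longitude at this latitude = 30.80 × cos φ = 22.8171 m, so Δλ = 254.8 / 22.8171 = 11.167″.

Δλ = 11.17″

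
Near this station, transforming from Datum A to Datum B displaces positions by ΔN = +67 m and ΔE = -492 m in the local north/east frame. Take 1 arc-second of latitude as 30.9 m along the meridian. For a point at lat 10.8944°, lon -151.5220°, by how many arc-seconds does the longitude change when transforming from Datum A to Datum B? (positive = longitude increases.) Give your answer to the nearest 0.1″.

At latitude 10.8944°, cos φ = 0.981977.
1″ of longitude at this latitude = 30.90 × cos φ = 30.3431 m, so Δλ = -492.0 / 30.3431 = -16.215″.

Δλ = -16.2″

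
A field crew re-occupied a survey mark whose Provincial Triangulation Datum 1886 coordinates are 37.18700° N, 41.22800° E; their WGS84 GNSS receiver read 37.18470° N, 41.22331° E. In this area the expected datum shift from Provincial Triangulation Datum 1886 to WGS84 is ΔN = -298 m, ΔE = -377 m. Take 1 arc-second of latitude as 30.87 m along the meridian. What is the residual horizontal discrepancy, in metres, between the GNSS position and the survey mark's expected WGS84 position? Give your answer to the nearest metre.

Observed coordinate differences: Δφ = -0.00230°, Δλ = -0.00469°.
Converting to metres (1° lat = 111132 m, cos φ = 0.796667): observed ΔN = -255.6 m, observed ΔE = -415.2 m.
Subtracting the expected shift leaves a residual of -255.6 − (-298) = 42.4 m north and -415.2 − (-377) = -38.2 m east.
Residual distance = √(42.4² + (-38.2)²) = 57.1 m.

57 m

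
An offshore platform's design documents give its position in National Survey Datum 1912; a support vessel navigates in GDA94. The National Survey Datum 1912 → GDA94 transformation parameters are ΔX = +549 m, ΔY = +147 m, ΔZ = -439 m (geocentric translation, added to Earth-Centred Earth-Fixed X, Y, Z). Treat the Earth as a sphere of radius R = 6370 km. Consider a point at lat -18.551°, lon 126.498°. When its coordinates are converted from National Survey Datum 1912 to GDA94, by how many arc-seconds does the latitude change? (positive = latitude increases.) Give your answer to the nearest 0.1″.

sin φ = -0.318149, cos φ = 0.948041, sin λ = 0.803878, cos λ = -0.594795.
North component: ΔN = −sin φ cos λ·ΔX − sin φ sin λ·ΔY + cos φ·ΔZ = −(-0.318149)(-0.594795)(549) − (-0.318149)(0.803878)(147) + (0.948041)(-439) = -482.48 m.
1° of latitude spans πR/180 = 111177 m, so Δφ = -482.48 / 111177 × 3600 = -15.623″.

Δφ = -15.6″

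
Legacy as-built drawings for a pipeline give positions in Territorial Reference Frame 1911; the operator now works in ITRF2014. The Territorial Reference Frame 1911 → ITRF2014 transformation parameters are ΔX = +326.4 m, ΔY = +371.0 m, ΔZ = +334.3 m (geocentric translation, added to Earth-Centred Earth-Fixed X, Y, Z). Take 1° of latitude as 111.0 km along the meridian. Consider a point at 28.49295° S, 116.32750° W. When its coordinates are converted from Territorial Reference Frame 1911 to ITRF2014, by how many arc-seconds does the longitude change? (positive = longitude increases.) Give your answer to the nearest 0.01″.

sin φ = -0.477051, cos φ = 0.878876, sin λ = -0.896274, cos λ = -0.443501.
East component: ΔE = −sin λ·ΔX + cos λ·ΔY = −(-0.896274)(326.4) + (-0.443501)(371.0) = 128.00 m.
1° of latitude spans 111000 m; at latitude φ, 1° of longitude spans that × cos φ = 97555.2 m, so Δλ = 128.00 / 97555.2 × 3600 = 4.724″.

Δλ = 4.72″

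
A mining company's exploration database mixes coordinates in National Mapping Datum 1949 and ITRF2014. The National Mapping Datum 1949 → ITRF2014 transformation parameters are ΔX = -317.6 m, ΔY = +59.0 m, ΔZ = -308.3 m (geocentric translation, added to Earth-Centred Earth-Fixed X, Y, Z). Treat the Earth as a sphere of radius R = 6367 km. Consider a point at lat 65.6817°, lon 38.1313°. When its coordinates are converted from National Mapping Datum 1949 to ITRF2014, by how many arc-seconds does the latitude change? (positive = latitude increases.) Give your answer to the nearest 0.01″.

Δφ = 2.19″

sin φ = 0.911272, cos φ = 0.411805, sin λ = 0.617466, cos λ = 0.786598.
North component: ΔN = −sin φ cos λ·ΔX − sin φ sin λ·ΔY + cos φ·ΔZ = −(0.911272)(0.786598)(-317.6) − (0.911272)(0.617466)(59.0) + (0.411805)(-308.3) = 67.50 m.
1° of latitude spans πR/180 = 111125 m, so Δφ = 67.50 / 111125 × 3600 = 2.187″.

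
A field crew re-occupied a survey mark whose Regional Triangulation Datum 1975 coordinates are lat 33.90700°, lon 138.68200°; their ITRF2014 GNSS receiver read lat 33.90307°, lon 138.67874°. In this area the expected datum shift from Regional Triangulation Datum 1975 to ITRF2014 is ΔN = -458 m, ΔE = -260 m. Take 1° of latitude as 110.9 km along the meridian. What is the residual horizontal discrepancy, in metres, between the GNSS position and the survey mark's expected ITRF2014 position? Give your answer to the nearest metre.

Observed coordinate differences: Δφ = -0.00393°, Δλ = -0.00326°.
Converting to metres (1° lat = 110900 m, cos φ = 0.829944): observed ΔN = -435.8 m, observed ΔE = -300.1 m.
Subtracting the expected shift leaves a residual of -435.8 − (-458) = 22.2 m north and -300.1 − (-260) = -40.1 m east.
Residual distance = √(22.2² + (-40.1)²) = 45.8 m.

46 m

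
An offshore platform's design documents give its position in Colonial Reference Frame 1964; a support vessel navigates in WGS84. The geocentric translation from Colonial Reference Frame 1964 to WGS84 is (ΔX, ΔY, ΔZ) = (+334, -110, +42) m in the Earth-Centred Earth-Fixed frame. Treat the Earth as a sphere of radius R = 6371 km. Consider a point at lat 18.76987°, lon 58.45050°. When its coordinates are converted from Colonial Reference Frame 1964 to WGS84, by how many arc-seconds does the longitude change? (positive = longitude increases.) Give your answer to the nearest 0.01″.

Δλ = -11.70″

sin φ = 0.321768, cos φ = 0.946819, sin λ = 0.852188, cos λ = 0.523235.
East component: ΔE = −sin λ·ΔX + cos λ·ΔY = −(0.852188)(334) + (0.523235)(-110) = -342.19 m.
1° of latitude spans πR/180 = 111195 m; at latitude φ, 1° of longitude spans that × cos φ = 105281.4 m, so Δλ = -342.19 / 105281.4 × 3600 = -11.701″.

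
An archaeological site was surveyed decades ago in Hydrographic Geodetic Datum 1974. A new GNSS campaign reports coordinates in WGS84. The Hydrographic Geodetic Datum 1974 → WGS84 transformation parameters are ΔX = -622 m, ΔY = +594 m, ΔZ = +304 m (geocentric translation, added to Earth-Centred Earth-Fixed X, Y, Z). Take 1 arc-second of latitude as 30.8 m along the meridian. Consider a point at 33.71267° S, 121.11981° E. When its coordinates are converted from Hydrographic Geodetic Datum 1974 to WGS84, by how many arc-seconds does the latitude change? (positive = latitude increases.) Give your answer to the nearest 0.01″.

Δφ = 23.17″

sin φ = -0.555028, cos φ = 0.831831, sin λ = 0.856088, cos λ = -0.516829.
North component: ΔN = −sin φ cos λ·ΔX − sin φ sin λ·ΔY + cos φ·ΔZ = −(-0.555028)(-0.516829)(-622) − (-0.555028)(0.856088)(594) + (0.831831)(304) = 713.54 m.
1° of latitude spans 3600 × 30.80 = 110880 m, so Δφ = 713.54 / 110880 × 3600 = 23.167″.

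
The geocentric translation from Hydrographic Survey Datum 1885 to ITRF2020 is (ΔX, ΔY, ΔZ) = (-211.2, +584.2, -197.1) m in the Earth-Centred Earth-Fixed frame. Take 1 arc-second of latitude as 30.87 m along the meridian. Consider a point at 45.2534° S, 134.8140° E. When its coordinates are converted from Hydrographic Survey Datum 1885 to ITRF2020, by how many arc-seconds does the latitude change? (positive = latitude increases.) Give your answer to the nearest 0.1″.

sin φ = -0.710227, cos φ = 0.703973, sin λ = 0.709399, cos λ = -0.704808.
North component: ΔN = −sin φ cos λ·ΔX − sin φ sin λ·ΔY + cos φ·ΔZ = −(-0.710227)(-0.704808)(-211.2) − (-0.710227)(0.709399)(584.2) + (0.703973)(-197.1) = 261.31 m.
1° of latitude spans 3600 × 30.87 = 111132 m, so Δφ = 261.31 / 111132 × 3600 = 8.465″.

Δφ = 8.5″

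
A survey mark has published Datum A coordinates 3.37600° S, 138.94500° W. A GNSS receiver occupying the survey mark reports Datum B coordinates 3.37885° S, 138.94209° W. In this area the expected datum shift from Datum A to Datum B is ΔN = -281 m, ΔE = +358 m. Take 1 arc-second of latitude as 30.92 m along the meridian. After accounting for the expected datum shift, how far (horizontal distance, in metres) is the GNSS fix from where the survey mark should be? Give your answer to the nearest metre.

Observed coordinate differences: Δφ = -0.00285°, Δλ = +0.00291°.
Converting to metres (1° lat = 111312 m, cos φ = 0.998265): observed ΔN = -317.2 m, observed ΔE = 323.4 m.
Subtracting the expected shift leaves a residual of -317.2 − (-281) = -36.2 m north and 323.4 − (358) = -34.6 m east.
Residual distance = √((-36.2)² + (-34.6)²) = 50.1 m.

50 m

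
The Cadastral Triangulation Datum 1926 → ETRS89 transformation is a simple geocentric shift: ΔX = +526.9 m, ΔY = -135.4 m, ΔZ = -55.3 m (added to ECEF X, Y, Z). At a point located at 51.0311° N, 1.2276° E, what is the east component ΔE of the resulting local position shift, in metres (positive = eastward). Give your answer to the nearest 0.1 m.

ΔE = -146.7 m

At φ = 51.0311°, λ = 1.2276°: sin φ = 0.777487, cos φ = 0.628898, sin λ = 0.021424, cos λ = 0.999770.
ΔE = −sin λ·ΔX + cos λ·ΔY = −(0.021424)·(526.9) + (0.999770)·(-135.4) = -146.66 m.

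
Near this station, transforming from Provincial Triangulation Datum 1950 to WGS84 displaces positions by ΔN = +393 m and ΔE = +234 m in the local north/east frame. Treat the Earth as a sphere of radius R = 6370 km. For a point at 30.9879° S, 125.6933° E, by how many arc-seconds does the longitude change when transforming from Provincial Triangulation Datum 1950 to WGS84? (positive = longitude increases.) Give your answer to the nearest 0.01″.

At latitude -30.9879°, cos φ = 0.857276.
One radian of longitude at latitude φ spans R cos φ, so Δλ = ΔE / (R cos φ) = 234.0 / (6370000 × 0.857276) = 4.2850e-05 rad = 8.839″.

Δλ = 8.84″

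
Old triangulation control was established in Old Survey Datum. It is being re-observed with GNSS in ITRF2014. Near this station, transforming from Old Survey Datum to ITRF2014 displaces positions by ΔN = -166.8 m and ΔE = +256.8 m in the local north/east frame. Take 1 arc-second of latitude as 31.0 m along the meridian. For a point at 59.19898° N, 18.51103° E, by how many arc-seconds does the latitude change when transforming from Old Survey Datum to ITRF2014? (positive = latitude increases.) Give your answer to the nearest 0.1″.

Δφ = -5.4″

1″ of latitude = 31.00 m, so Δφ = -166.8 / 31.00 = -5.381″.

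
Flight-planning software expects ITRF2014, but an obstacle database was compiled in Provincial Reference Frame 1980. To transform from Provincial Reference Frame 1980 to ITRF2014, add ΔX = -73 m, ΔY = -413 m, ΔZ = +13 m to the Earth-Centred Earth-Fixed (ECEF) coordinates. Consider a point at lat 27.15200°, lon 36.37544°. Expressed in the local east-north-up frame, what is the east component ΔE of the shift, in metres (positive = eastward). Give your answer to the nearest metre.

At φ = 27.15200°, λ = 36.37544°: sin φ = 0.456353, cos φ = 0.889799, sin λ = 0.593074, cos λ = 0.805148.
ΔE = −sin λ·ΔX + cos λ·ΔY = −(0.593074)·(-73) + (0.805148)·(-413) = -289.23 m.

ΔE = -289 m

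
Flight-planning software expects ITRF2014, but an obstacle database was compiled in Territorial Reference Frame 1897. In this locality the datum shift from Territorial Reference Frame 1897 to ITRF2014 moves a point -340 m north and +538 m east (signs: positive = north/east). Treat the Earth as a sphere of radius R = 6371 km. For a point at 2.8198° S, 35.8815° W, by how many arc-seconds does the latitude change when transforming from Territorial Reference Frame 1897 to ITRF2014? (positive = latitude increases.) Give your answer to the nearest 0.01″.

Δφ = -11.01″

On a sphere of radius R, 1 rad of latitude = R, so Δφ = ΔN / R = -340.0 / 6371000 = -5.3367e-05 rad = -11.008″.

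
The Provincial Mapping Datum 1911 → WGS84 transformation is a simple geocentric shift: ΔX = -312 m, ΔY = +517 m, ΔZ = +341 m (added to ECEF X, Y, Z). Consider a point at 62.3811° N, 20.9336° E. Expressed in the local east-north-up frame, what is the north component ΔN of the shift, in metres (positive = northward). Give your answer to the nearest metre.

ΔN = 253 m

At φ = 62.3811°, λ = 20.9336°: sin φ = 0.886051, cos φ = 0.463588, sin λ = 0.357286, cos λ = 0.933995.
ΔN = −sin φ cos λ·ΔX − sin φ sin λ·ΔY + cos φ·ΔZ = −(0.886051)(0.933995)(-312) − (0.886051)(0.357286)(517) + (0.463588)(341) = 252.62 m.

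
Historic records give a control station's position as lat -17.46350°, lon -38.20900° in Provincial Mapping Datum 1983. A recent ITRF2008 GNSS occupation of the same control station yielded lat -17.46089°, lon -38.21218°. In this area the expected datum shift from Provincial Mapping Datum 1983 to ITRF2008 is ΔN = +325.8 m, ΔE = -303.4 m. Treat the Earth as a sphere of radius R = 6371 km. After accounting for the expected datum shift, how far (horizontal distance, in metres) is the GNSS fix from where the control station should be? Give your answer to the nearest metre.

49 m

Observed coordinate differences: Δφ = +0.00261°, Δλ = -0.00318°.
Converting to metres (1° lat = 111195 m, cos φ = 0.953908): observed ΔN = 290.2 m, observed ΔE = -337.3 m.
Subtracting the expected shift leaves a residual of 290.2 − (325.8) = -35.6 m north and -337.3 − (-303.4) = -33.9 m east.
Residual distance = √((-35.6)² + (-33.9)²) = 49.1 m.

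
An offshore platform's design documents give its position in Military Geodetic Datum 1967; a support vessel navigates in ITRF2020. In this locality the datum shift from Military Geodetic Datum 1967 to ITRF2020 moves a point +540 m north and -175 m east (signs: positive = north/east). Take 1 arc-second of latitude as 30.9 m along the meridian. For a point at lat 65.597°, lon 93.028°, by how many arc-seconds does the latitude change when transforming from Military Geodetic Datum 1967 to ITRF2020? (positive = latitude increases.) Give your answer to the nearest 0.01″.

1″ of latitude = 30.90 m, so Δφ = 540.0 / 30.90 = 17.476″.

Δφ = 17.48″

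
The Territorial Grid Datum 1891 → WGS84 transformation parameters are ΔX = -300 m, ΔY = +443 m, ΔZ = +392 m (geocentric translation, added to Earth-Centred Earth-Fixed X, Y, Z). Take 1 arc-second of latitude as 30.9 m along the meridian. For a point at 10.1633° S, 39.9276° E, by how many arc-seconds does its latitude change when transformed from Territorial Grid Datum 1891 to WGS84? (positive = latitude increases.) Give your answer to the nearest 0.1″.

Δφ = 12.8″

sin φ = -0.176454, cos φ = 0.984309, sin λ = 0.641819, cos λ = 0.766856.
North component: ΔN = −sin φ cos λ·ΔX − sin φ sin λ·ΔY + cos φ·ΔZ = −(-0.176454)(0.766856)(-300) − (-0.176454)(0.641819)(443) + (0.984309)(392) = 395.43 m.
1° of latitude spans 3600 × 30.90 = 111240 m, so Δφ = 395.43 / 111240 × 3600 = 12.797″.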